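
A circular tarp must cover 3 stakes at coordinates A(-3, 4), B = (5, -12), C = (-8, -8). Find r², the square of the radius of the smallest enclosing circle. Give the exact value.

156325/1936

Side lengths²: AB² = 320, AC² = 169, BC² = 185.
Since AB² = 320 < 185 + 169 = 354, the triangle is acute, so the smallest enclosing circle is the circumcircle.
Circumcentre = (5/22, -193/44), r² = 156325/1936.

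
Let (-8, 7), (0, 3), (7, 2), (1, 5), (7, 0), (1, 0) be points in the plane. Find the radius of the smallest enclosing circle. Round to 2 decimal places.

8.28

The minimum enclosing circle of a finite set is fixed by two of the points (as a diameter) or three (as a circumcircle).
The farthest pair is (-8, 7)–(7, 0) with squared distance 274. The circle on this segment as diameter has centre (-0.5, 3.5) and r² = 274/4 = 68.5.
Check (0, 3): distance² to centre = 0.5 ≤ 68.5, so it lies inside.
All remaining points lie in this disk, and no smaller disk contains both endpoints, so this is the minimum enclosing circle.
r = √(68.5) ≈ 8.28.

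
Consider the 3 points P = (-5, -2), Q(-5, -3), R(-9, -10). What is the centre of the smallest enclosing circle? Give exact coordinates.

(-7, -6)

Side lengths²: PQ² = 1, PR² = 80, QR² = 65.
Since PR² = 80 ≥ 65 + 1 = 66, the angle opposite PR is not acute, so the smallest enclosing circle has PR as diameter.
Centre = midpoint of PR = (-7, -6), r² = 80/4 = 20.
Centre = (-7, -6).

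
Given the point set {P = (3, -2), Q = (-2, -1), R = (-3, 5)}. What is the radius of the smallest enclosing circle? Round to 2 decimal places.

4.61

Side lengths²: PQ² = 26, PR² = 85, QR² = 37.
Since PR² = 85 ≥ 37 + 26 = 63, the angle opposite PR is not acute, so the smallest enclosing circle has PR as diameter.
Centre = midpoint of PR = (0, 1.5), r² = 85/4 = 21.25.
r = √(21.25) ≈ 4.61.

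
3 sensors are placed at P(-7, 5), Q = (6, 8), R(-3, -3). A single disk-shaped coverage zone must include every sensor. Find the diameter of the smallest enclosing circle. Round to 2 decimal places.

Side lengths²: PQ² = 178, PR² = 80, QR² = 202.
Since QR² = 202 < 178 + 80 = 258, the triangle is acute, so the smallest enclosing circle is the circumcircle.
Circumcentre = (5/29, 104/29), r² = 44945/841.
Diameter = 2r = 2√(44945/841) ≈ 14.62.

14.62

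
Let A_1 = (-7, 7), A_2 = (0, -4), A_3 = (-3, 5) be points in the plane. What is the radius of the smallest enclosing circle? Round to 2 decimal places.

Side lengths²: A_1A_2² = 170, A_1A_3² = 20, A_2A_3² = 90.
Since A_1A_2² = 170 ≥ 90 + 20 = 110, the angle opposite A_1A_2 is not acute, so the smallest enclosing circle has A_1A_2 as diameter.
Centre = midpoint of A_1A_2 = (-3.5, 1.5), r² = 170/4 = 42.5.
r = √(42.5) ≈ 6.52.

6.52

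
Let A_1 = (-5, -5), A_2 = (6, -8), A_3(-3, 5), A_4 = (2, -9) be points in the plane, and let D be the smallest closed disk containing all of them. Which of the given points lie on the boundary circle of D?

A_2, A_3

The minimum enclosing circle of a finite set is fixed by two of the points (as a diameter) or three (as a circumcircle).
The farthest pair is A_2–A_3 with squared distance 250. The circle on this segment as diameter has centre (1.5, -1.5) and r² = 250/4 = 62.5.
Check A_1: distance² to centre = 54.5 ≤ 62.5, so it lies inside.
All remaining points lie in this disk, and no smaller disk contains both endpoints, so this is the minimum enclosing circle.
The points at distance exactly r from the centre are A_2, A_3 — 2 points.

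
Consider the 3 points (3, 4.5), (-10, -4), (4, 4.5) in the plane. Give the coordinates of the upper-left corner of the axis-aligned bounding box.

x-range [-10, 4], y-range [-4, 4.5].
The upper-left corner is (-10, 4.5).

(-10, 4.5)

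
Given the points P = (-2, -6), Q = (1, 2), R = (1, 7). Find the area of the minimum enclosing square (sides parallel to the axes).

The bounding box has width 3 and height 13.
An axis-aligned square enclosing the set must have side ≥ max(width, height).
So the minimum side is max(3, 13) = 13.
Area = 13² = 169.

169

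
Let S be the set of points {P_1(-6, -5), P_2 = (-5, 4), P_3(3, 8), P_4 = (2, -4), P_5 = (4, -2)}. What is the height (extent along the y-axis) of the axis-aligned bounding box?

13

max y = 8, min y = -5, so height = 13.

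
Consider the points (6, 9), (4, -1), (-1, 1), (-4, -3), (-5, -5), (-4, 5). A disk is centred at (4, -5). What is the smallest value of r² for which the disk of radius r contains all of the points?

The required radius is the distance from (4, -5) to the farthest point.
Squared distances: 200, 16, 61, 68, 81, 164.
Maximum is 200, attained at (6, 9).

200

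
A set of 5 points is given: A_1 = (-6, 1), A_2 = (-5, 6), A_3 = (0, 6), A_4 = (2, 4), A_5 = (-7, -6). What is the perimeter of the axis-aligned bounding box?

Width = max x − min x = 2 − (-7) = 9.
Height = max y − min y = 6 − (-6) = 12.
Perimeter = 2(9 + 12) = 42.

42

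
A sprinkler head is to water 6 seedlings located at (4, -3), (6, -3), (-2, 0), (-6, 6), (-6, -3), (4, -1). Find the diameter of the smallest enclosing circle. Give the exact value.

15

By Welzl's lemma the MEC is supported by two points (diametrically opposite) or three points (on a circumcircle).
The farthest pair is (6, -3)–(-6, 6) with squared distance 225. The circle on this segment as diameter has centre (0, 1.5) and r² = 225/4 = 56.25.
Check (4, -3): distance² to centre = 36.25 ≤ 56.25, so it lies inside.
All remaining points lie in this disk, and no smaller disk contains both endpoints, so this is the minimum enclosing circle.
Diameter = 2r = 2√(56.25) = 15.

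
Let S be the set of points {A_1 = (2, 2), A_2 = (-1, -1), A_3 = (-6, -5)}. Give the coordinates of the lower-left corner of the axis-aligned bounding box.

(-6, -5)

x-range [-6, 2], y-range [-5, 2].
The lower-left corner is (-6, -5).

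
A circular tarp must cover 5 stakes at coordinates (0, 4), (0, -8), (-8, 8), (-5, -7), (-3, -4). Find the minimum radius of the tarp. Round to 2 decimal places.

By Welzl's lemma the MEC is supported by two points (diametrically opposite) or three points (on a circumcircle).
The farthest pair is (0, -8)–(-8, 8) with squared distance 320. The circle on this segment as diameter has centre (-4, 0) and r² = 320/4 = 80.
Check (0, 4): distance² to centre = 32 ≤ 80, so it lies inside.
All remaining points lie in this disk, and no smaller disk contains both endpoints, so this is the minimum enclosing circle.
r = √80 ≈ 8.94.

8.94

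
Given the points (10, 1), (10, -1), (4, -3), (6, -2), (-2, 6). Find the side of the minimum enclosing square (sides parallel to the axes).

12

The bounding box has width 12 and height 9.
An axis-aligned square enclosing the set must have side ≥ max(width, height).
So the minimum side is max(12, 9) = 12.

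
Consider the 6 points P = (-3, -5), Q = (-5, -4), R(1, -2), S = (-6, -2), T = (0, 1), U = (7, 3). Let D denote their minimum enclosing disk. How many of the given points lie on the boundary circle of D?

A smallest enclosing disk is always determined by at most three of the input points on its boundary.
The minimum enclosing circle is determined by three boundary points: Q, S, U.
Their circumcentre is (41/62, 5/62) with r² = 93605/1922.
The farthest remaining point P is at distance² 75377/1922 ≤ 93605/1922.
The points at distance exactly r from the centre are Q, S, U — 3 points.

3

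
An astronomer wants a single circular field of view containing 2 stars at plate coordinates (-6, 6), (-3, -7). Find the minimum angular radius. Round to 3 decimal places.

The smallest circle enclosing two points has them as diameter endpoints.
Centre = midpoint = (-4.5, -0.5); r² = |(-6, 6)−(-3, -7)|²/4 = 178/4 = 44.5.
r = √(44.5) ≈ 6.671.

6.671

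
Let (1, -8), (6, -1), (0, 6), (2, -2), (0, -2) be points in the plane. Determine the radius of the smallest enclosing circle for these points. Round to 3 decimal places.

7.018

The minimum enclosing circle of a finite set is fixed by two of the points (as a diameter) or three (as a circumcircle).
The farthest pair is (1, -8)–(0, 6) with squared distance 197. The circle on this segment as diameter has centre (0.5, -1) and r² = 197/4 = 49.25.
Check (6, -1): distance² to centre = 30.25 ≤ 49.25, so it lies inside.
All remaining points lie in this disk, and no smaller disk contains both endpoints, so this is the minimum enclosing circle.
r = √(49.25) ≈ 7.018.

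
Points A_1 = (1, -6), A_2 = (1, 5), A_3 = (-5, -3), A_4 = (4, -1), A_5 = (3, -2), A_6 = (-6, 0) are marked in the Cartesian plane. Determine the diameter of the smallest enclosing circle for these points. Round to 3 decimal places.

By Welzl's lemma the MEC is supported by two points (diametrically opposite) or three points (on a circumcircle).
The minimum enclosing circle is determined by three boundary points: A_1, A_2, A_6.
Their circumcentre is (-5/14, -0.5) with r² = 3145/98.
The farthest remaining point A_3 is at distance² 2725/98 ≤ 3145/98.
Diameter = 2r = 2√(3145/98) ≈ 11.330.

11.330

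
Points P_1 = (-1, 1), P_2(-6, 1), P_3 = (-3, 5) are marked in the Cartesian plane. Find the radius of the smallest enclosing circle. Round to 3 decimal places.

Side lengths²: P_1P_2² = 25, P_1P_3² = 20, P_2P_3² = 25.
Since P_2P_3² = 25 < 25 + 20 = 45, the triangle is acute, so the smallest enclosing circle is the circumcircle.
Circumcentre = (-3.5, 2.25), r² = 7.8125.
r = √(7.8125) ≈ 2.795.

2.795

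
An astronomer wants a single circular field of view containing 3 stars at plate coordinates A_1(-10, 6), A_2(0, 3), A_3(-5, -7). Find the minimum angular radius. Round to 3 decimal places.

Side lengths²: A_1A_2² = 109, A_1A_3² = 194, A_2A_3² = 125.
Since A_1A_3² = 194 < 125 + 109 = 234, the triangle is acute, so the smallest enclosing circle is the circumcircle.
Circumcentre = (-293/46, -3/46), r² = 52865/1058.
r = √(52865/1058) ≈ 7.069.

7.069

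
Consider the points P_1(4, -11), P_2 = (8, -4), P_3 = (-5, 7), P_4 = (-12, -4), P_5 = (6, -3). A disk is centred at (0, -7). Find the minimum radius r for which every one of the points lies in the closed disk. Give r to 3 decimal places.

14.866

The required radius is the distance from (0, -7) to the farthest point.
Squared distances: 32, 73, 221, 153, 52.
Maximum is 221, attained at P_3.
r = √221 ≈ 14.866.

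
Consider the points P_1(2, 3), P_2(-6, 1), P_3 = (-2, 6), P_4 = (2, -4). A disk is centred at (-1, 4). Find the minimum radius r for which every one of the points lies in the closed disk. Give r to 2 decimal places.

8.54

The required radius is the distance from (-1, 4) to the farthest point.
Squared distances: 10, 34, 5, 73.
Maximum is 73, attained at P_4.
r = √73 ≈ 8.54.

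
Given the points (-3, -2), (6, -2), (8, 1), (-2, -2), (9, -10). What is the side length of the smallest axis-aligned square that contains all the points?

The bounding box has width 12 and height 11.
An axis-aligned square enclosing the set must have side ≥ max(width, height).
So the minimum side is max(12, 11) = 12.

12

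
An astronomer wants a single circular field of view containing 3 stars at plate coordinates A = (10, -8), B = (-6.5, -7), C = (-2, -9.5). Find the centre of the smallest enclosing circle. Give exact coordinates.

Side lengths²: AB² = 273.25, AC² = 146.25, BC² = 26.5.
Since AB² = 273.25 ≥ 146.25 + 26.5 = 172.75, the angle opposite AB is not acute, so the smallest enclosing circle has AB as diameter.
Centre = midpoint of AB = (1.75, -7.5), r² = 273.25/4 = 68.3125.
Centre = (1.75, -7.5).

(1.75, -7.5)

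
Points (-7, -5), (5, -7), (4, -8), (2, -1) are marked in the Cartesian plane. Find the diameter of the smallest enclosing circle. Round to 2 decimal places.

12.17

By Welzl's lemma the MEC is supported by two points (diametrically opposite) or three points (on a circumcircle).
The farthest pair is (-7, -5)–(5, -7) with squared distance 148. The circle on this segment as diameter has centre (-1, -6) and r² = 148/4 = 37.
Check (4, -8): distance² to centre = 29 ≤ 37, so it lies inside.
All remaining points lie in this disk, and no smaller disk contains both endpoints, so this is the minimum enclosing circle.
Diameter = 2r = 2√37 ≈ 12.17.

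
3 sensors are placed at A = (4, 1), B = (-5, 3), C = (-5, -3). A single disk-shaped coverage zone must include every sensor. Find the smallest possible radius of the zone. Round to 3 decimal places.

5.045

Side lengths²: AB² = 85, AC² = 97, BC² = 36.
Since AC² = 97 < 85 + 36 = 121, the triangle is acute, so the smallest enclosing circle is the circumcircle.
Circumcentre = (-17/18, 0), r² = 8245/324.
r = √(8245/324) ≈ 5.045.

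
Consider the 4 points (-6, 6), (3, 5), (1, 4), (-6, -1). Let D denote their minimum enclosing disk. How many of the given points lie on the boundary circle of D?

3

By Welzl's lemma the MEC is supported by two points (diametrically opposite) or three points (on a circumcircle).
The minimum enclosing circle is determined by three boundary points: (-6, 6), (3, 5), (-6, -1).
Their circumcentre is (-11/6, 2.5) with r² = 533/18.
The farthest remaining point (1, 4) is at distance² 185/18 ≤ 533/18.
The points at distance exactly r from the centre are (-6, 6), (3, 5), (-6, -1) — 3 points.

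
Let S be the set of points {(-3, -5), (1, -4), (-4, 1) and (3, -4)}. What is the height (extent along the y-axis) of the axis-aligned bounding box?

max y = 1, min y = -5, so height = 6.

6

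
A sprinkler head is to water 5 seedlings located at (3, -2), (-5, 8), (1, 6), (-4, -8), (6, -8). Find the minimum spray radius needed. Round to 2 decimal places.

The minimum enclosing circle of a finite set is fixed by two of the points (as a diameter) or three (as a circumcircle).
The farthest pair is (-5, 8)–(6, -8) with squared distance 377. The circle on this segment as diameter has centre (0.5, 0) and r² = 377/4 = 94.25.
Check (3, -2): distance² to centre = 10.25 ≤ 94.25, so it lies inside.
All remaining points lie in this disk, and no smaller disk contains both endpoints, so this is the minimum enclosing circle.
r = √(94.25) ≈ 9.71.

9.71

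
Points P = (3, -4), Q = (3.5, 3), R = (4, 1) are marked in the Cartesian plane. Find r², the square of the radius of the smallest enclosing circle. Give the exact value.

Side lengths²: PQ² = 49.25, PR² = 26, QR² = 4.25.
Since PQ² = 49.25 ≥ 26 + 4.25 = 30.25, the angle opposite PQ is not acute, so the smallest enclosing circle has PQ as diameter.
Centre = midpoint of PQ = (3.25, -0.5), r² = 49.25/4 = 12.3125.

12.3125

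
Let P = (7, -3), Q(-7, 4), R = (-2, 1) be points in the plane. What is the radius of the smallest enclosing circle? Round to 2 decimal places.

Side lengths²: PQ² = 245, PR² = 97, QR² = 34.
Since PQ² = 245 ≥ 97 + 34 = 131, the angle opposite PQ is not acute, so the smallest enclosing circle has PQ as diameter.
Centre = midpoint of PQ = (0, 0.5), r² = 245/4 = 61.25.
r = √(61.25) ≈ 7.83.

7.83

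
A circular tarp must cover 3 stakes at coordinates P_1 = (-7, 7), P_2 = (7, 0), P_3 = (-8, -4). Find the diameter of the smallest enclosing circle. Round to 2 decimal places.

Side lengths²: P_1P_2² = 245, P_1P_3² = 122, P_2P_3² = 241.
Since P_1P_2² = 245 < 241 + 122 = 363, the triangle is acute, so the smallest enclosing circle is the circumcircle.
Circumcentre = (-59/46, 43/46), r² = 73505/1058.
Diameter = 2r = 2√(73505/1058) ≈ 16.67.

16.67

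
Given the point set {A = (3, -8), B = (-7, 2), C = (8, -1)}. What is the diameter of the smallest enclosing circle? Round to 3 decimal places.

15.508

Side lengths²: AB² = 200, AC² = 74, BC² = 234.
Since BC² = 234 < 200 + 74 = 274, the triangle is acute, so the smallest enclosing circle is the circumcircle.
Circumcentre = (0.25, -0.75), r² = 60.125.
Diameter = 2r = 2√(60.125) ≈ 15.508.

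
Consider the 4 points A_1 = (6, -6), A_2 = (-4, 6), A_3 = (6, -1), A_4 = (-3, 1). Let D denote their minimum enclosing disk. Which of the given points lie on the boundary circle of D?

The farthest pair is A_1–A_2 with squared distance 244. The circle on this segment as diameter has centre (1, 0) and r² = 244/4 = 61.
Check A_3: distance² to centre = 26 ≤ 61, so it lies inside.
All remaining points lie in this disk, and no smaller disk contains both endpoints, so this is the minimum enclosing circle.
The points at distance exactly r from the centre are A_1, A_2 — 2 points.

A_1, A_2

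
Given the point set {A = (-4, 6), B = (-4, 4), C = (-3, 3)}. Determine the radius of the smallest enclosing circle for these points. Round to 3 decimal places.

Side lengths²: AB² = 4, AC² = 10, BC² = 2.
Since AC² = 10 ≥ 4 + 2 = 6, the angle opposite AC is not acute, so the smallest enclosing circle has AC as diameter.
Centre = midpoint of AC = (-3.5, 4.5), r² = 10/4 = 2.5.
r = √(2.5) ≈ 1.581.

1.581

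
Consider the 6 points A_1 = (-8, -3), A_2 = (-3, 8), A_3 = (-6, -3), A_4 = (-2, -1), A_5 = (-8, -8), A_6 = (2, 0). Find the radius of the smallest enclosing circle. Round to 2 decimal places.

By Welzl's lemma the MEC is supported by two points (diametrically opposite) or three points (on a circumcircle).
The farthest pair is A_2–A_5 with squared distance 281. The circle on this segment as diameter has centre (-5.5, 0) and r² = 281/4 = 70.25.
Check A_1: distance² to centre = 15.25 ≤ 70.25, so it lies inside.
All remaining points lie in this disk, and no smaller disk contains both endpoints, so this is the minimum enclosing circle.
r = √(70.25) ≈ 8.38.

8.38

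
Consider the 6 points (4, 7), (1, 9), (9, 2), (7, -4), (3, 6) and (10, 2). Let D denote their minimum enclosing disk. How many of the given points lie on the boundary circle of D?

A smallest enclosing disk is always determined by at most three of the input points on its boundary.
The farthest pair is (1, 9)–(7, -4) with squared distance 205. The circle on this segment as diameter has centre (4, 2.5) and r² = 205/4 = 51.25.
Check (4, 7): distance² to centre = 20.25 ≤ 51.25, so it lies inside.
All remaining points lie in this disk, and no smaller disk contains both endpoints, so this is the minimum enclosing circle.
The points at distance exactly r from the centre are (1, 9), (7, -4) — 2 points.

2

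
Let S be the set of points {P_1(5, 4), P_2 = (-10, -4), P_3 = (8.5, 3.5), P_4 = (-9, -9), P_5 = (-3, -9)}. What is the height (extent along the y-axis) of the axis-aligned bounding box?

13

max y = 4, min y = -9, so height = 13.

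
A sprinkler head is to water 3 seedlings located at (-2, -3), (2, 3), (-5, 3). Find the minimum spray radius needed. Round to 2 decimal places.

4.03

Call the three points A, B, C in the order given.
Side lengths²: AB² = 52, AC² = 45, BC² = 49.
Since AB² = 52 < 49 + 45 = 94, the triangle is acute, so the smallest enclosing circle is the circumcircle.
Circumcentre = (-1.5, 1), r² = 16.25.
r = √(16.25) ≈ 4.03.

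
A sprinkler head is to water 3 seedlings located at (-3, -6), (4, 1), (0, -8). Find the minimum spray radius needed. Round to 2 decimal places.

Call the three points A, B, C in the order given.
Side lengths²: AB² = 98, AC² = 13, BC² = 97.
Since AB² = 98 < 97 + 13 = 110, the triangle is acute, so the smallest enclosing circle is the circumcircle.
Circumcentre = (1.1, -3.1), r² = 25.22.
r = √(25.22) ≈ 5.02.

5.02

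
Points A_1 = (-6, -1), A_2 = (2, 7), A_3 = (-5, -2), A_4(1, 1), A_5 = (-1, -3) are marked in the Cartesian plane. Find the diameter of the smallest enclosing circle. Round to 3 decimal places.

By Welzl's lemma the MEC is supported by two points (diametrically opposite) or three points (on a circumcircle).
The farthest pair is A_2–A_3 with squared distance 130. The circle on this segment as diameter has centre (-1.5, 2.5) and r² = 130/4 = 32.5.
Check A_1: distance² to centre = 32.5 ≤ 32.5, so it lies inside.
All remaining points lie in this disk, and no smaller disk contains both endpoints, so this is the minimum enclosing circle.
Diameter = 2r = 2√(32.5) ≈ 11.402.

11.402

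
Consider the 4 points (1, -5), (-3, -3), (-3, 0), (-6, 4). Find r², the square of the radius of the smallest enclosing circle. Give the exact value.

32.5

A smallest enclosing disk is always determined by at most three of the input points on its boundary.
The farthest pair is (1, -5)–(-6, 4) with squared distance 130. The circle on this segment as diameter has centre (-2.5, -0.5) and r² = 130/4 = 32.5.
Check (-3, -3): distance² to centre = 6.5 ≤ 32.5, so it lies inside.
All remaining points lie in this disk, and no smaller disk contains both endpoints, so this is the minimum enclosing circle.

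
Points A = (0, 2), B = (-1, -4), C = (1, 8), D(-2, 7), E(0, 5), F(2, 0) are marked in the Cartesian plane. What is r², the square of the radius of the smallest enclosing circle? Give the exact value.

By Welzl's lemma the MEC is supported by two points (diametrically opposite) or three points (on a circumcircle).
The farthest pair is B–C with squared distance 148. The circle on this segment as diameter has centre (0, 2) and r² = 148/4 = 37.
Check A: distance² to centre = 0 ≤ 37, so it lies inside.
All remaining points lie in this disk, and no smaller disk contains both endpoints, so this is the minimum enclosing circle.

37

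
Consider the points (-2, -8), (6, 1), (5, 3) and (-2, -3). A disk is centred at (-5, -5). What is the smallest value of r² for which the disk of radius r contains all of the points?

The required radius is the distance from (-5, -5) to the farthest point.
Squared distances: 18, 157, 164, 13.
Maximum is 164, attained at (5, 3).

164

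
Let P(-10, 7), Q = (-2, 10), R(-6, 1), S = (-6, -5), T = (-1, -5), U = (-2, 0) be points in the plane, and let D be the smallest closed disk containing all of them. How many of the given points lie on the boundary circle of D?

The minimum enclosing circle is determined by three boundary points: P, Q, T.
Their circumcentre is (-303/82, 193/82) with r² = 206225/3362.
The farthest remaining point S is at distance² 199665/3362 ≤ 206225/3362.
The points at distance exactly r from the centre are P, Q, T — 3 points.

3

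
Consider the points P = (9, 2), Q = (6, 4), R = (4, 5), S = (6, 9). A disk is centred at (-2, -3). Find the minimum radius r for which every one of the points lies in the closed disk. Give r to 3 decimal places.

14.422

The required radius is the distance from (-2, -3) to the farthest point.
Squared distances: 146, 113, 100, 208.
Maximum is 208, attained at S.
r = √208 ≈ 14.422.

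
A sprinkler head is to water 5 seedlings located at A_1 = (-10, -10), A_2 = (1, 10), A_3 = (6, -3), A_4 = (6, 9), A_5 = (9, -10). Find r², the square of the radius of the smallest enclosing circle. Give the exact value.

114145/722

The minimum enclosing circle is determined by three boundary points: A_1, A_4, A_5.
Their circumcentre is (-0.5, -67/38) with r² = 114145/722.
The farthest remaining point A_2 is at distance² 101529/722 ≤ 114145/722.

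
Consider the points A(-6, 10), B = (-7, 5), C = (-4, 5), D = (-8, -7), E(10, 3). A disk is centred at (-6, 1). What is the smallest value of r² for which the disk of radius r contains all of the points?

260

The required radius is the distance from (-6, 1) to the farthest point.
Squared distances: 81, 17, 20, 68, 260.
Maximum is 260, attained at E.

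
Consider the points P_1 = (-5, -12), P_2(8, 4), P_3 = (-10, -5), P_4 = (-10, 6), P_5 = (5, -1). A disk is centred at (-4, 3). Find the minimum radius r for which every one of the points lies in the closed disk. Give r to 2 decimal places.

15.03

The required radius is the distance from (-4, 3) to the farthest point.
Squared distances: 226, 145, 100, 45, 97.
Maximum is 226, attained at P_1.
r = √226 ≈ 15.03.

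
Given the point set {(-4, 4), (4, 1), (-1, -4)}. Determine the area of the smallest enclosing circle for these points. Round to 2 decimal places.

Call the three points A, B, C in the order given.
Side lengths²: AB² = 73, AC² = 73, BC² = 50.
Since AC² = 73 < 73 + 50 = 123, the triangle is acute, so the smallest enclosing circle is the circumcircle.
Circumcentre = (-15/22, 15/22), r² = 5329/242.
Area = π·r² = π·5329/242 ≈ 69.18.

69.18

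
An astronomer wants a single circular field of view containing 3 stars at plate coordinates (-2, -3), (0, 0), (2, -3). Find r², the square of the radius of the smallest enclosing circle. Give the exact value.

Call the three points A, B, C in the order given.
Side lengths²: AB² = 13, AC² = 16, BC² = 13.
Since AC² = 16 < 13 + 13 = 26, the triangle is acute, so the smallest enclosing circle is the circumcircle.
Circumcentre = (0, -13/6), r² = 169/36.

169/36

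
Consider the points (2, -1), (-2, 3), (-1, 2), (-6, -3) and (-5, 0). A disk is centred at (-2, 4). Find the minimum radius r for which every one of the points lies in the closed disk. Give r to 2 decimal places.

The required radius is the distance from (-2, 4) to the farthest point.
Squared distances: 41, 1, 5, 65, 25.
Maximum is 65, attained at (-6, -3).
r = √65 ≈ 8.06.

8.06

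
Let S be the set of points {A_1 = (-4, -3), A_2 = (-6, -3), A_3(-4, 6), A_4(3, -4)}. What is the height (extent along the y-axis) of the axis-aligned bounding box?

max y = 6, min y = -4, so height = 10.

10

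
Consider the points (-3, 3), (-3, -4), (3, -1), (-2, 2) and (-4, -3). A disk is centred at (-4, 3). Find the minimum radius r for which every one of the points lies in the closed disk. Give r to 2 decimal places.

8.06

The required radius is the distance from (-4, 3) to the farthest point.
Squared distances: 1, 50, 65, 5, 36.
Maximum is 65, attained at (3, -1).
r = √65 ≈ 8.06.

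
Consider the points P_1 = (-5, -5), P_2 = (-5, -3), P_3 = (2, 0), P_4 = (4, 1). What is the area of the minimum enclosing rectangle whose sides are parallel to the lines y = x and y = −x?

In coordinates u = x + y, v = x − y the rectangle is axis-aligned; the map (x,y)→(u,v) scales areas by 2.
u-values: -10, -8, 2, 5; range = 5 − (-10) = 15.
v-values: 0, -2, 2, 3; range = 3 − (-2) = 5.
Area = (15 × 5) / 2 = 37.5.

37.5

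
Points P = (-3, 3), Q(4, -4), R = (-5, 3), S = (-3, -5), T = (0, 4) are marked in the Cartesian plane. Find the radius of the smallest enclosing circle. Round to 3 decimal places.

The farthest pair is Q–R with squared distance 130. The circle on this segment as diameter has centre (-0.5, -0.5) and r² = 130/4 = 32.5.
Check P: distance² to centre = 18.5 ≤ 32.5, so it lies inside.
All remaining points lie in this disk, and no smaller disk contains both endpoints, so this is the minimum enclosing circle.
r = √(32.5) ≈ 5.701.

5.701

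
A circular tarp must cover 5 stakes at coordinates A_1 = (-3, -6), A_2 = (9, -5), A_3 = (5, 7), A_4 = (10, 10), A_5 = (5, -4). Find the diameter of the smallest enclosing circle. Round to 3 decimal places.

20.616

The farthest pair is A_1–A_4 with squared distance 425. The circle on this segment as diameter has centre (3.5, 2) and r² = 425/4 = 106.25.
Check A_2: distance² to centre = 79.25 ≤ 106.25, so it lies inside.
All remaining points lie in this disk, and no smaller disk contains both endpoints, so this is the minimum enclosing circle.
Diameter = 2r = 2√(106.25) ≈ 20.616.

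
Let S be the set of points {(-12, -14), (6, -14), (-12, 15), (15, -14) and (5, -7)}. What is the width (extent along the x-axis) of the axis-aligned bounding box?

27

max x = 15, min x = -12, so width = 27.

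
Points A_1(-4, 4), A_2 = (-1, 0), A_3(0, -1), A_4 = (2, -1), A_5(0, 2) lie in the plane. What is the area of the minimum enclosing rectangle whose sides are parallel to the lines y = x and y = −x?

In coordinates u = x + y, v = x − y the rectangle is axis-aligned; the map (x,y)→(u,v) scales areas by 2.
u-values: 0, -1, -1, 1, 2; range = 2 − (-1) = 3.
v-values: -8, -1, 1, 3, -2; range = 3 − (-8) = 11.
Area = (3 × 11) / 2 = 16.5.

16.5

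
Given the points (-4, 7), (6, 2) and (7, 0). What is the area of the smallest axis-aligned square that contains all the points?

121

The bounding box has width 11 and height 7.
An axis-aligned square enclosing the set must have side ≥ max(width, height).
So the minimum side is max(11, 7) = 11.
Area = 11² = 121.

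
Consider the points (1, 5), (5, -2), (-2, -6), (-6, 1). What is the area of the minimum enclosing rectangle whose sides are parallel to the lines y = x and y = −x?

98

In coordinates u = x + y, v = x − y the rectangle is axis-aligned; the map (x,y)→(u,v) scales areas by 2.
u-values: 6, 3, -8, -5; range = 6 − (-8) = 14.
v-values: -4, 7, 4, -7; range = 7 − (-7) = 14.
Area = (14 × 14) / 2 = 98.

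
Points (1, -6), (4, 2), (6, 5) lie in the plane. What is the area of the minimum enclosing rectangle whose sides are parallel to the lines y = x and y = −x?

48

In coordinates u = x + y, v = x − y the rectangle is axis-aligned; the map (x,y)→(u,v) scales areas by 2.
u-values: -5, 6, 11; range = 11 − (-5) = 16.
v-values: 7, 2, 1; range = 7 − 1 = 6.
Area = (16 × 6) / 2 = 48.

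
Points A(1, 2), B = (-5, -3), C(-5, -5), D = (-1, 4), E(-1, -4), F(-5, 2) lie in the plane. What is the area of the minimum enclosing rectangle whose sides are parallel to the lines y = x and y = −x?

In coordinates u = x + y, v = x − y the rectangle is axis-aligned; the map (x,y)→(u,v) scales areas by 2.
u-values: 3, -8, -10, 3, -5, -3; range = 3 − (-10) = 13.
v-values: -1, -2, 0, -5, 3, -7; range = 3 − (-7) = 10.
Area = (13 × 10) / 2 = 65.

65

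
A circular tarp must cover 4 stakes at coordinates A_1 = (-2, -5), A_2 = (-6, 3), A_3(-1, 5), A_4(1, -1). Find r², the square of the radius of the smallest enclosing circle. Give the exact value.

14645/576

A smallest enclosing disk is always determined by at most three of the input points on its boundary.
The minimum enclosing circle is determined by three boundary points: A_1, A_2, A_3.
Their circumcentre is (-23/12, 1/24) with r² = 14645/576.
The farthest remaining point A_4 is at distance² 5525/576 ≤ 14645/576.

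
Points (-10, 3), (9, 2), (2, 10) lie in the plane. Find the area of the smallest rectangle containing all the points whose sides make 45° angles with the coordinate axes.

In coordinates u = x + y, v = x − y the rectangle is axis-aligned; the map (x,y)→(u,v) scales areas by 2.
u-values: -7, 11, 12; range = 12 − (-7) = 19.
v-values: -13, 7, -8; range = 7 − (-13) = 20.
Area = (19 × 20) / 2 = 190.

190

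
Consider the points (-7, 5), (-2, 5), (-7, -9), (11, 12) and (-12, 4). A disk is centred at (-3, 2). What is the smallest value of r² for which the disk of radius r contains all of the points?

The required radius is the distance from (-3, 2) to the farthest point.
Squared distances: 25, 10, 137, 296, 85.
Maximum is 296, attained at (11, 12).

296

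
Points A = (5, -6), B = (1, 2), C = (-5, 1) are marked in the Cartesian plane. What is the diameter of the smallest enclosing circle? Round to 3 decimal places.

Side lengths²: AB² = 80, AC² = 149, BC² = 37.
Since AC² = 149 ≥ 80 + 37 = 117, the angle opposite AC is not acute, so the smallest enclosing circle has AC as diameter.
Centre = midpoint of AC = (0, -2.5), r² = 149/4 = 37.25.
Diameter = 2r = 2√(37.25) ≈ 12.207.

12.207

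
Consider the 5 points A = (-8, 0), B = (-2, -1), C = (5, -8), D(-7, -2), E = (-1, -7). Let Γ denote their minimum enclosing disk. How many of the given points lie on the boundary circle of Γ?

2

The farthest pair is A–C with squared distance 233. The circle on this segment as diameter has centre (-1.5, -4) and r² = 233/4 = 58.25.
Check B: distance² to centre = 9.25 ≤ 58.25, so it lies inside.
All remaining points lie in this disk, and no smaller disk contains both endpoints, so this is the minimum enclosing circle.
The points at distance exactly r from the centre are A, C — 2 points.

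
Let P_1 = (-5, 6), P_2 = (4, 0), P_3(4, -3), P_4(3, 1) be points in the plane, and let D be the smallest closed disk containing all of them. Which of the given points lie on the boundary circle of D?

P_1, P_3

The farthest pair is P_1–P_3 with squared distance 162. The circle on this segment as diameter has centre (-0.5, 1.5) and r² = 162/4 = 40.5.
Check P_2: distance² to centre = 22.5 ≤ 40.5, so it lies inside.
All remaining points lie in this disk, and no smaller disk contains both endpoints, so this is the minimum enclosing circle.
The points at distance exactly r from the centre are P_1, P_3 — 2 points.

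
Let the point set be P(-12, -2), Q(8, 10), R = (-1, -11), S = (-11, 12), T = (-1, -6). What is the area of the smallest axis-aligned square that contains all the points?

The bounding box has width 20 and height 23.
An axis-aligned square enclosing the set must have side ≥ max(width, height).
So the minimum side is max(20, 23) = 23.
Area = 23² = 529.

529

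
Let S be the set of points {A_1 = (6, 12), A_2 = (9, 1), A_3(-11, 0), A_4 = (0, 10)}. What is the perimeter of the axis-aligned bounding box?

64

Width = max x − min x = 9 − (-11) = 20.
Height = max y − min y = 12 − 0 = 12.
Perimeter = 2(20 + 12) = 64.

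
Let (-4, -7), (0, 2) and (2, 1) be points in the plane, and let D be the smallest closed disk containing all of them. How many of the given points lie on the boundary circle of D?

Call the three points A, B, C in the order given.
Side lengths²: AB² = 97, AC² = 100, BC² = 5.
Since AC² = 100 < 97 + 5 = 102, the triangle is acute, so the smallest enclosing circle is the circumcircle.
Circumcentre = (-13/11, -63/22), r² = 12125/484.
The points at distance exactly r from the centre are (-4, -7), (0, 2), (2, 1) — 3 points.

3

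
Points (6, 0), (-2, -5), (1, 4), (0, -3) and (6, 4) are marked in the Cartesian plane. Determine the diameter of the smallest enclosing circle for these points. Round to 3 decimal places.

A smallest enclosing disk is always determined by at most three of the input points on its boundary.
The farthest pair is (-2, -5)–(6, 4) with squared distance 145. The circle on this segment as diameter has centre (2, -0.5) and r² = 145/4 = 36.25.
Check (6, 0): distance² to centre = 16.25 ≤ 36.25, so it lies inside.
All remaining points lie in this disk, and no smaller disk contains both endpoints, so this is the minimum enclosing circle.
Diameter = 2r = 2√(36.25) ≈ 12.042.

12.042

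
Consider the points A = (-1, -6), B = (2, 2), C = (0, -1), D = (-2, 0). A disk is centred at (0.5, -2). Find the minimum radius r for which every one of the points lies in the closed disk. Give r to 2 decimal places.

4.27

The required radius is the distance from (0.5, -2) to the farthest point.
Squared distances: 18.25, 18.25, 1.25, 10.25.
Maximum is 18.25, attained at A.
r = √(18.25) ≈ 4.27.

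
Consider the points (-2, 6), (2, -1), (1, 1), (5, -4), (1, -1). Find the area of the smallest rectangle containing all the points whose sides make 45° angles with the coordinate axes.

In coordinates u = x + y, v = x − y the rectangle is axis-aligned; the map (x,y)→(u,v) scales areas by 2.
u-values: 4, 1, 2, 1, 0; range = 4 − 0 = 4.
v-values: -8, 3, 0, 9, 2; range = 9 − (-8) = 17.
Area = (4 × 17) / 2 = 34.

34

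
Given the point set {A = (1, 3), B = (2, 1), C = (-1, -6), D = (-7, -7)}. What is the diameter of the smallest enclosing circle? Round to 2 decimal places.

By Welzl's lemma the MEC is supported by two points (diametrically opposite) or three points (on a circumcircle).
The farthest pair is A–D with squared distance 164. The circle on this segment as diameter has centre (-3, -2) and r² = 164/4 = 41.
Check B: distance² to centre = 34 ≤ 41, so it lies inside.
All remaining points lie in this disk, and no smaller disk contains both endpoints, so this is the minimum enclosing circle.
Diameter = 2r = 2√41 ≈ 12.81.

12.81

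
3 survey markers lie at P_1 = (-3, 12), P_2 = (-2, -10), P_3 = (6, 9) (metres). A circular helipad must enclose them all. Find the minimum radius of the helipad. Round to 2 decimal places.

11.04

Side lengths²: P_1P_2² = 485, P_1P_3² = 90, P_2P_3² = 425.
Since P_1P_2² = 485 < 425 + 90 = 515, the triangle is acute, so the smallest enclosing circle is the circumcircle.
Circumcentre = (-43/26, 27/26), r² = 41225/338.
r = √(41225/338) ≈ 11.04.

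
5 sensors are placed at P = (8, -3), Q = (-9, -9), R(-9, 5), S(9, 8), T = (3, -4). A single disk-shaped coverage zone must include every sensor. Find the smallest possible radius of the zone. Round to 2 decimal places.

12.38

A smallest enclosing disk is always determined by at most three of the input points on its boundary.
The farthest pair is Q–S with squared distance 613. The circle on this segment as diameter has centre (0, -0.5) and r² = 613/4 = 153.25.
Check P: distance² to centre = 70.25 ≤ 153.25, so it lies inside.
All remaining points lie in this disk, and no smaller disk contains both endpoints, so this is the minimum enclosing circle.
r = √(153.25) ≈ 12.38.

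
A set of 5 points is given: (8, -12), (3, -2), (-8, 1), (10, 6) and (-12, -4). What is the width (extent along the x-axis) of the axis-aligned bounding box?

max x = 10, min x = -12, so width = 22.

22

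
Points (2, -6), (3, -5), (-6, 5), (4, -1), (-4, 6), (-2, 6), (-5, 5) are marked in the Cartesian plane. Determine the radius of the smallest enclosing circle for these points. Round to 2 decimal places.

6.80

A smallest enclosing disk is always determined by at most three of the input points on its boundary.
The farthest pair is (2, -6)–(-6, 5) with squared distance 185. The circle on this segment as diameter has centre (-2, -0.5) and r² = 185/4 = 46.25.
Check (3, -5): distance² to centre = 45.25 ≤ 46.25, so it lies inside.
All remaining points lie in this disk, and no smaller disk contains both endpoints, so this is the minimum enclosing circle.
r = √(46.25) ≈ 6.80.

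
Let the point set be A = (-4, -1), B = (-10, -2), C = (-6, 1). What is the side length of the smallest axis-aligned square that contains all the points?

6

The bounding box has width 6 and height 3.
An axis-aligned square enclosing the set must have side ≥ max(width, height).
So the minimum side is max(6, 3) = 6.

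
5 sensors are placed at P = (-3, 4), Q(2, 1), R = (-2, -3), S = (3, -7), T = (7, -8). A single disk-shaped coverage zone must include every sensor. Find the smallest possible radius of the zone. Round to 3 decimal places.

The farthest pair is P–T with squared distance 244. The circle on this segment as diameter has centre (2, -2) and r² = 244/4 = 61.
Check Q: distance² to centre = 9 ≤ 61, so it lies inside.
All remaining points lie in this disk, and no smaller disk contains both endpoints, so this is the minimum enclosing circle.
r = √61 ≈ 7.810.

7.810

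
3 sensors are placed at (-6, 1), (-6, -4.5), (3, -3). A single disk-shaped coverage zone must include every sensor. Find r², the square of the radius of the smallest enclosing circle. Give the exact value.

Call the three points A, B, C in the order given.
Side lengths²: AB² = 30.25, AC² = 97, BC² = 83.25.
Since AC² = 97 < 83.25 + 30.25 = 113.5, the triangle is acute, so the smallest enclosing circle is the circumcircle.
Circumcentre = (-11/6, -1.75), r² = 3589/144.

3589/144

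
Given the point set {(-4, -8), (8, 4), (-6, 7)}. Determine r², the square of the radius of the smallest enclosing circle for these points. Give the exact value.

Call the three points A, B, C in the order given.
Side lengths²: AB² = 288, AC² = 229, BC² = 205.
Since AB² = 288 < 229 + 205 = 434, the triangle is acute, so the smallest enclosing circle is the circumcircle.
Circumcentre = (-5/34, 5/34), r² = 46945/578.

46945/578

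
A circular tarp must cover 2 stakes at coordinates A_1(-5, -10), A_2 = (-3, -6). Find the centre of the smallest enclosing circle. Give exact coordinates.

(-4, -8)

The smallest circle enclosing two points has them as diameter endpoints.
Centre = midpoint = (-4, -8); r² = |A_1A_2|²/4 = 20/4 = 5.
Centre = (-4, -8).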